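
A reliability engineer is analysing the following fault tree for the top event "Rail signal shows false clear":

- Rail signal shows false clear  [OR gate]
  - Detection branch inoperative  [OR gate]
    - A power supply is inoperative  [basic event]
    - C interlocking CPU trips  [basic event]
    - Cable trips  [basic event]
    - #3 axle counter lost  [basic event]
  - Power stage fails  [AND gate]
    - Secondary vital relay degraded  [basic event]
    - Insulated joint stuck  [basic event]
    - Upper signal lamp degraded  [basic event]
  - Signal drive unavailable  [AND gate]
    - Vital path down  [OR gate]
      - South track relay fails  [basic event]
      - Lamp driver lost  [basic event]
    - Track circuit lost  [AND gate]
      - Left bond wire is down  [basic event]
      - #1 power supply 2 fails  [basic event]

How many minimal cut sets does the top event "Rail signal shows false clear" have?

7

Detection branch inoperative [OR]: union of children's cut sets → 4 cut set(s).
Power stage fails [AND]: one cut set from each child combined → 1 × 1 × 1 = 1 cut set(s).
Vital path down [OR]: union of children's cut sets → 2 cut set(s).
Track circuit lost [AND]: one cut set from each child combined → 1 × 1 = 1 cut set(s).
Signal drive unavailable [AND]: one cut set from each child combined → 2 × 1 = 2 cut set(s).
Rail signal shows false clear [OR]: union of children's cut sets → 7 cut set(s).
Minimal cut sets: {A power supply is inoperative}; {C interlocking CPU trips}; {Cable trips}; {#3 axle counter lost}; {Insulated joint stuck, Secondary vital relay degraded, Upper signal lamp degraded}; {#1 power supply 2 fails, Left bond wire is down, South track relay fails}; {#1 power supply 2 fails, Lamp driver lost, Left bond wire is down}.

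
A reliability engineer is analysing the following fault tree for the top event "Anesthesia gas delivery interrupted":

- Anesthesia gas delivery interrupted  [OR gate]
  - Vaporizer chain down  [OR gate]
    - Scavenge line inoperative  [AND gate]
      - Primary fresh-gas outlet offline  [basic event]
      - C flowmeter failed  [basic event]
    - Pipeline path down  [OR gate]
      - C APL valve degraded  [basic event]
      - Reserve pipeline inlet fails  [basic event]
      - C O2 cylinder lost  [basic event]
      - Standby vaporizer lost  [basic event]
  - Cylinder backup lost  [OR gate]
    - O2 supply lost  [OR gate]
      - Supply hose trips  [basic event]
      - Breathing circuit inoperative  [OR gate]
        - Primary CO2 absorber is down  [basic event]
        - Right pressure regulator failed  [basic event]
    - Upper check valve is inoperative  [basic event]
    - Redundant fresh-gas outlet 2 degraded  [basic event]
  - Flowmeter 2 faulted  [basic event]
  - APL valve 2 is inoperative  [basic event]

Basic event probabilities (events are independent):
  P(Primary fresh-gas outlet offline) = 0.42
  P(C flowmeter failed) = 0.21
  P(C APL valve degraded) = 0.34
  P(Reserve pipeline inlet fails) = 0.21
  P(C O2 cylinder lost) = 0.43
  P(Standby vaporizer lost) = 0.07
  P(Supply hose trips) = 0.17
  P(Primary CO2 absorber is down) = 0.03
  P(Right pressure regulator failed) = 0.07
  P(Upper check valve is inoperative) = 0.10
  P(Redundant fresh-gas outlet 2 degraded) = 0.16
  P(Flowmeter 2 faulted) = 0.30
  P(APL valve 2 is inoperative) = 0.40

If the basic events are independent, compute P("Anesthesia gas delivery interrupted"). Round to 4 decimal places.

P(Scavenge line inoperative) [AND] = 0.42 × 0.21 = 0.088200
P(Pipeline path down) [OR] = 1 − (1−0.34) × (1−0.21) × (1−0.43) × (1−0.07) = 0.723606
P(Vaporizer chain down) [OR] = 1 − (1−0.088200) × (1−0.723606) = 0.747984
P(Breathing circuit inoperative) [OR] = 1 − (1−0.03) × (1−0.07) = 0.097900
P(O2 supply lost) [OR] = 1 − (1−0.17) × (1−0.097900) = 0.251257
P(Cylinder backup lost) [OR] = 1 − (1−0.251257) × (1−0.10) × (1−0.16) = 0.433950
P(Anesthesia gas delivery interrupted) [OR] = 1 − (1−0.747984) × (1−0.433950) × (1−0.30) × (1−0.40) = 0.940085
Rounded to 4 decimal places: P(Anesthesia gas delivery interrupted) ≈ 0.9401.

0.9401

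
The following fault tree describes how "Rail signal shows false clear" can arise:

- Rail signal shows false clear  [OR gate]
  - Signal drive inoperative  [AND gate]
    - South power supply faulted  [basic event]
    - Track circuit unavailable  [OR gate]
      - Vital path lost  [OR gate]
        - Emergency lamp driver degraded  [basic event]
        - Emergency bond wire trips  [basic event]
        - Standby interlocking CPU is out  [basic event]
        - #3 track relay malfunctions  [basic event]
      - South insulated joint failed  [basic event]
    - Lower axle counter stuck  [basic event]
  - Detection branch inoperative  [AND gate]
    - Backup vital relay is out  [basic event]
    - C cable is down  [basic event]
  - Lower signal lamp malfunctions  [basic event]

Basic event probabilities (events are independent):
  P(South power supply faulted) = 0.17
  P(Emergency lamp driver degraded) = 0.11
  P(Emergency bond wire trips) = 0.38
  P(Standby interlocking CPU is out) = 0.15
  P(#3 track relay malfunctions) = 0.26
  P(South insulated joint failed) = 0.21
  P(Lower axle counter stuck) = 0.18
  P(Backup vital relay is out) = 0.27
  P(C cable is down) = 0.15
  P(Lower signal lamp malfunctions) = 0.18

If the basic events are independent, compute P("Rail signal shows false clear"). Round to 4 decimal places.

0.2307

P(Vital path lost) [OR] = 1 − (1−0.11) × (1−0.38) × (1−0.15) × (1−0.26) = 0.652918
P(Track circuit unavailable) [OR] = 1 − (1−0.652918) × (1−0.21) = 0.725805
P(Signal drive inoperative) [AND] = 0.17 × 0.725805 × 0.18 = 0.022210
P(Detection branch inoperative) [AND] = 0.27 × 0.15 = 0.040500
P(Rail signal shows false clear) [OR] = 1 − (1−0.022210) × (1−0.040500) × (1−0.18) = 0.230685
Rounded to 4 decimal places: P(Rail signal shows false clear) ≈ 0.2307.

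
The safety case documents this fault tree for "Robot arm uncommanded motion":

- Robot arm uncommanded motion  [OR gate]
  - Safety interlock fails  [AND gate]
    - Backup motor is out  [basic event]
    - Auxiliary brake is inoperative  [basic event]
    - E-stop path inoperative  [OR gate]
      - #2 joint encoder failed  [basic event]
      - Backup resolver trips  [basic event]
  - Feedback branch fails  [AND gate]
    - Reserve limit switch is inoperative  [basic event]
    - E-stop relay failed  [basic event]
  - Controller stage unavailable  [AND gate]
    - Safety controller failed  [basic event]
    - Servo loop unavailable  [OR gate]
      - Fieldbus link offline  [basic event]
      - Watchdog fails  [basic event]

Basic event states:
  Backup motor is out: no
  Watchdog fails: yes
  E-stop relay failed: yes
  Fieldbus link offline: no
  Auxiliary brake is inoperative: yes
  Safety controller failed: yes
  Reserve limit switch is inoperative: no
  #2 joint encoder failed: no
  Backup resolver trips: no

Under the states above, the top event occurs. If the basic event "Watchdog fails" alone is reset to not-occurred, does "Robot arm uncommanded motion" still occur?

No

Counterfactual: set "Watchdog fails" to not occurred.
E-stop path inoperative [OR]: #2 joint encoder failed=not, Backup resolver trips=not → no input occurs → does not occur.
Safety interlock fails [AND]: Backup motor is out=not, Auxiliary brake is inoperative=occurs, E-stop path inoperative=not → not all inputs occur → does not occur.
Feedback branch fails [AND]: Reserve limit switch is inoperative=not, E-stop relay failed=occurs → not all inputs occur → does not occur.
Servo loop unavailable [OR]: Fieldbus link offline=not, Watchdog fails=not → no input occurs → does not occur.
Controller stage unavailable [AND]: Safety controller failed=occurs, Servo loop unavailable=not → not all inputs occur → does not occur.
Robot arm uncommanded motion [OR]: Safety interlock fails=not, Feedback branch fails=not, Controller stage unavailable=not → no input occurs → does not occur.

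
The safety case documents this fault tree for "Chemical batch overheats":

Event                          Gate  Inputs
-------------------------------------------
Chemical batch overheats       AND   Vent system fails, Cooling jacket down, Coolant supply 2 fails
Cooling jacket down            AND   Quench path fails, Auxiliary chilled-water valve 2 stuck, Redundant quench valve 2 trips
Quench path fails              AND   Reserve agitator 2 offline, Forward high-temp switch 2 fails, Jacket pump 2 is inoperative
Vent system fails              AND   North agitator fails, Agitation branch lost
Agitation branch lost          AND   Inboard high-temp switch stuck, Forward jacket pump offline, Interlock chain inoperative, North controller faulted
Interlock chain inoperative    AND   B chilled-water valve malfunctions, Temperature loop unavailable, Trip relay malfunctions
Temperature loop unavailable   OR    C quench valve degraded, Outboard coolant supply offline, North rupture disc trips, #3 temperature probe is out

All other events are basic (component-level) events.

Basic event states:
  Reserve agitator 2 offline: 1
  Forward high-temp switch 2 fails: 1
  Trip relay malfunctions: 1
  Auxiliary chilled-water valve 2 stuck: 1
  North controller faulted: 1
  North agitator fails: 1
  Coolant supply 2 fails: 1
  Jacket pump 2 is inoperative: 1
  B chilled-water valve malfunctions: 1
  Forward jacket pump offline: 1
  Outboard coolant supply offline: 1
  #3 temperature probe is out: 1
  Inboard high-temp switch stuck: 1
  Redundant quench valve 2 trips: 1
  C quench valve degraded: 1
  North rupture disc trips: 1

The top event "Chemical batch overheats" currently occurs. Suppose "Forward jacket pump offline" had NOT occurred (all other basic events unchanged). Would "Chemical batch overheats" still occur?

No

Counterfactual: set "Forward jacket pump offline" to not occurred.
Temperature loop unavailable [OR]: C quench valve degraded=occurs, Outboard coolant supply offline=occurs, North rupture disc trips=occurs, #3 temperature probe is out=occurs → at least one input occurs → occurs.
Interlock chain inoperative [AND]: B chilled-water valve malfunctions=occurs, Temperature loop unavailable=occurs, Trip relay malfunctions=occurs → all inputs occur → occurs.
Agitation branch lost [AND]: Inboard high-temp switch stuck=occurs, Forward jacket pump offline=not, Interlock chain inoperative=occurs, North controller faulted=occurs → not all inputs occur → does not occur.
Vent system fails [AND]: North agitator fails=occurs, Agitation branch lost=not → not all inputs occur → does not occur.
Quench path fails [AND]: Reserve agitator 2 offline=occurs, Forward high-temp switch 2 fails=occurs, Jacket pump 2 is inoperative=occurs → all inputs occur → occurs.
Cooling jacket down [AND]: Quench path fails=occurs, Auxiliary chilled-water valve 2 stuck=occurs, Redundant quench valve 2 trips=occurs → all inputs occur → occurs.
Chemical batch overheats [AND]: Vent system fails=not, Cooling jacket down=occurs, Coolant supply 2 fails=occurs → not all inputs occur → does not occur.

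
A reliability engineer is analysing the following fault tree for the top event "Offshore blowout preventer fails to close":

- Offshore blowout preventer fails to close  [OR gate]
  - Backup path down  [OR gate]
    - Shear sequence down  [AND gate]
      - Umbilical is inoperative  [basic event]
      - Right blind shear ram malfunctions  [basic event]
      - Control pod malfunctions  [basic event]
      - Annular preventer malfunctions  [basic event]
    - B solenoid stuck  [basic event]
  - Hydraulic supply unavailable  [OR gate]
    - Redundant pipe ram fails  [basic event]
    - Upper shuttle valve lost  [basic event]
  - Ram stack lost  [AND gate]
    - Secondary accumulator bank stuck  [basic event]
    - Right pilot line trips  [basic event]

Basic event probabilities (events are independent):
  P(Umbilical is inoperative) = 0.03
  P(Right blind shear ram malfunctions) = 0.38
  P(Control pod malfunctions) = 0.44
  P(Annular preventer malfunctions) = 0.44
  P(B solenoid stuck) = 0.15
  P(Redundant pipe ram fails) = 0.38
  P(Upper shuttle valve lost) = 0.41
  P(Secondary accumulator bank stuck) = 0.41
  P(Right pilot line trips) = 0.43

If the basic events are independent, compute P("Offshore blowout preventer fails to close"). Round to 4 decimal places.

P(Shear sequence down) [AND] = 0.03 × 0.38 × 0.44 × 0.44 = 0.002207
P(Backup path down) [OR] = 1 − (1−0.002207) × (1−0.15) = 0.151876
P(Hydraulic supply unavailable) [OR] = 1 − (1−0.38) × (1−0.41) = 0.634200
P(Ram stack lost) [AND] = 0.41 × 0.43 = 0.176300
P(Offshore blowout preventer fails to close) [OR] = 1 − (1−0.151876) × (1−0.634200) × (1−0.176300) = 0.744452
Rounded to 4 decimal places: P(Offshore blowout preventer fails to close) ≈ 0.7445.

0.7445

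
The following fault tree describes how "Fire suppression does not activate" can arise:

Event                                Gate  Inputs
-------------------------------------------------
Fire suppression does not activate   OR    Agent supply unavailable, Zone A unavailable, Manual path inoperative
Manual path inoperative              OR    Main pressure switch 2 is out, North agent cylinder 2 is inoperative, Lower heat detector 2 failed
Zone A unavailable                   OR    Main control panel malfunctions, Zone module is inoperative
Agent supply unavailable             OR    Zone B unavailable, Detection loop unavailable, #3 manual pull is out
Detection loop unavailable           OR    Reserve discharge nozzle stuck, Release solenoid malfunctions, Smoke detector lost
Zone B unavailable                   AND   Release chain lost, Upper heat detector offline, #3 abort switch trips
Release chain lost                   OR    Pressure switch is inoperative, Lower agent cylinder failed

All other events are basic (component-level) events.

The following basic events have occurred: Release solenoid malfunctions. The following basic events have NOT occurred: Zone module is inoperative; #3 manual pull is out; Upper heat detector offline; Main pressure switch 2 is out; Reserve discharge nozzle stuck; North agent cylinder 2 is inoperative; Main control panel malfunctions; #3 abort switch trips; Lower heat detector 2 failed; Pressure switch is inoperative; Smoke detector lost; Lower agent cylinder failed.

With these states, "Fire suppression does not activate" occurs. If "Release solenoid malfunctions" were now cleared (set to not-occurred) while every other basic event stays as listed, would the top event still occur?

Counterfactual: set "Release solenoid malfunctions" to not occurred.
Release chain lost [OR]: Pressure switch is inoperative=not, Lower agent cylinder failed=not → no input occurs → does not occur.
Zone B unavailable [AND]: Release chain lost=not, Upper heat detector offline=not, #3 abort switch trips=not → not all inputs occur → does not occur.
Detection loop unavailable [OR]: Reserve discharge nozzle stuck=not, Release solenoid malfunctions=not, Smoke detector lost=not → no input occurs → does not occur.
Agent supply unavailable [OR]: Zone B unavailable=not, Detection loop unavailable=not, #3 manual pull is out=not → no input occurs → does not occur.
Zone A unavailable [OR]: Main control panel malfunctions=not, Zone module is inoperative=not → no input occurs → does not occur.
Manual path inoperative [OR]: Main pressure switch 2 is out=not, North agent cylinder 2 is inoperative=not, Lower heat detector 2 failed=not → no input occurs → does not occur.
Fire suppression does not activate [OR]: Agent supply unavailable=not, Zone A unavailable=not, Manual path inoperative=not → no input occurs → does not occur.

No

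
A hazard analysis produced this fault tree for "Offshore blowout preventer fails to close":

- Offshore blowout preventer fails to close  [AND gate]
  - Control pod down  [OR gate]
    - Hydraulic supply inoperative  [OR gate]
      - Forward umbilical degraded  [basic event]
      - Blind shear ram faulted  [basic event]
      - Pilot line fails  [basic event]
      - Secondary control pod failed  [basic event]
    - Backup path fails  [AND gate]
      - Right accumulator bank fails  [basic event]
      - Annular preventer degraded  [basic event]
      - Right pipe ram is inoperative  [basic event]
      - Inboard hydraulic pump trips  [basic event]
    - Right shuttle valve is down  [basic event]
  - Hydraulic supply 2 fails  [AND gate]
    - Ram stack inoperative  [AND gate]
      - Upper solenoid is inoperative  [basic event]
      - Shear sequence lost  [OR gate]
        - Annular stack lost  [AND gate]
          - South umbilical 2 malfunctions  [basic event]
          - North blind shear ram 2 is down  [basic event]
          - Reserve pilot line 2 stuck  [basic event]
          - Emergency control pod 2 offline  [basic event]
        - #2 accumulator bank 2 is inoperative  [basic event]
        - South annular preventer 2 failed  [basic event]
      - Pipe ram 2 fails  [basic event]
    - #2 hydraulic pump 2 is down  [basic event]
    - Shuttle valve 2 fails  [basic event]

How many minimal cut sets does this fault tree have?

18

Hydraulic supply inoperative [OR]: union of children's cut sets → 4 cut set(s).
Backup path fails [AND]: one cut set from each child combined → 1 × 1 × 1 × 1 = 1 cut set(s).
Control pod down [OR]: union of children's cut sets → 6 cut set(s).
Annular stack lost [AND]: one cut set from each child combined → 1 × 1 × 1 × 1 = 1 cut set(s).
Shear sequence lost [OR]: union of children's cut sets → 3 cut set(s).
Ram stack inoperative [AND]: one cut set from each child combined → 1 × 3 × 1 = 3 cut set(s).
Hydraulic supply 2 fails [AND]: one cut set from each child combined → 3 × 1 × 1 = 3 cut set(s).
Offshore blowout preventer fails to close [AND]: one cut set from each child combined → 6 × 3 = 18 cut set(s).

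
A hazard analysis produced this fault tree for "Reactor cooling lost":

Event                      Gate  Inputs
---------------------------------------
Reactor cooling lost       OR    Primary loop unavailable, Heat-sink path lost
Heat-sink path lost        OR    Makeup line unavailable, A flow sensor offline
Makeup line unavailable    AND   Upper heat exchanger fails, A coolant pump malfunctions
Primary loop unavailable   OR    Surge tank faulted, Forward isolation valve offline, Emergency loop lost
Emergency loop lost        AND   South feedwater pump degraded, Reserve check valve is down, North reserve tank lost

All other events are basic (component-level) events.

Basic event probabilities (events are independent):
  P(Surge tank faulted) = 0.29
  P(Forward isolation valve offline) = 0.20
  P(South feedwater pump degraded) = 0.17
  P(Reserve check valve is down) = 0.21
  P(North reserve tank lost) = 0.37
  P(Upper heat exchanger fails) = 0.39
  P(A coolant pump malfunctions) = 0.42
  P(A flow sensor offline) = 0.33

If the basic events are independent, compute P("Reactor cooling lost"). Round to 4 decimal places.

P(Emergency loop lost) [AND] = 0.17 × 0.21 × 0.37 = 0.013209
P(Primary loop unavailable) [OR] = 1 − (1−0.29) × (1−0.20) × (1−0.013209) = 0.439503
P(Makeup line unavailable) [AND] = 0.39 × 0.42 = 0.163800
P(Heat-sink path lost) [OR] = 1 − (1−0.163800) × (1−0.33) = 0.439746
P(Reactor cooling lost) [OR] = 1 − (1−0.439503) × (1−0.439746) = 0.685979
Rounded to 4 decimal places: P(Reactor cooling lost) ≈ 0.6860.

0.6860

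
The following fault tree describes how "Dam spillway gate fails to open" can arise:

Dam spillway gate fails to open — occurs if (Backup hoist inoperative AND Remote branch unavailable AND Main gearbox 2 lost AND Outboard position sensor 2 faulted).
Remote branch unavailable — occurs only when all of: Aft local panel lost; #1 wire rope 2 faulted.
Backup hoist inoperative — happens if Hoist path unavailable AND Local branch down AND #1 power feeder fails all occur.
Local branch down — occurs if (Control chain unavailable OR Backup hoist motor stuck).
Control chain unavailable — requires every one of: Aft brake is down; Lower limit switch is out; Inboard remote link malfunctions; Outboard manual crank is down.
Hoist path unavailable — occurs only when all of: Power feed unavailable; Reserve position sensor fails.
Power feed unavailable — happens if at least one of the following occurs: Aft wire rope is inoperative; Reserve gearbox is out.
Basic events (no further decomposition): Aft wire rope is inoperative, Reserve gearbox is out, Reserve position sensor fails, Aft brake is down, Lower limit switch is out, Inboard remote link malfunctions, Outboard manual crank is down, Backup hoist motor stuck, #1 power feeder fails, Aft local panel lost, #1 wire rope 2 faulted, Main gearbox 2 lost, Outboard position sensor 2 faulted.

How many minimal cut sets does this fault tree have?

4

Power feed unavailable [OR]: union of children's cut sets → 2 cut set(s).
Hoist path unavailable [AND]: one cut set from each child combined → 2 × 1 = 2 cut set(s).
Control chain unavailable [AND]: one cut set from each child combined → 1 × 1 × 1 × 1 = 1 cut set(s).
Local branch down [OR]: union of children's cut sets → 2 cut set(s).
Backup hoist inoperative [AND]: one cut set from each child combined → 2 × 2 × 1 = 4 cut set(s).
Remote branch unavailable [AND]: one cut set from each child combined → 1 × 1 = 1 cut set(s).
Dam spillway gate fails to open [AND]: one cut set from each child combined → 4 × 1 × 1 × 1 = 4 cut set(s).
Minimal cut sets: {#1 power feeder fails, #1 wire rope 2 faulted, Aft brake is down, Aft local panel lost, Aft wire rope is inoperative, Inboard remote link malfunctions, Lower limit switch is out, Main gearbox 2 lost, Outboard manual crank is down, Outboard position sensor 2 faulted, Reserve position sensor fails}; {#1 power feeder fails, #1 wire rope 2 faulted, Aft local panel lost, Aft wire rope is inoperative, Backup hoist motor stuck, Main gearbox 2 lost, Outboard position sensor 2 faulted, Reserve position sensor fails}; {#1 power feeder fails, #1 wire rope 2 faulted, Aft brake is down, Aft local panel lost, Inboard remote link malfunctions, Lower limit switch is out, Main gearbox 2 lost, Outboard manual crank is down, Outboard position sensor 2 faulted, Reserve gearbox is out, Reserve position sensor fails}; {#1 power feeder fails, #1 wire rope 2 faulted, Aft local panel lost, Backup hoist motor stuck, Main gearbox 2 lost, Outboard position sensor 2 faulted, Reserve gearbox is out, Reserve position sensor fails}.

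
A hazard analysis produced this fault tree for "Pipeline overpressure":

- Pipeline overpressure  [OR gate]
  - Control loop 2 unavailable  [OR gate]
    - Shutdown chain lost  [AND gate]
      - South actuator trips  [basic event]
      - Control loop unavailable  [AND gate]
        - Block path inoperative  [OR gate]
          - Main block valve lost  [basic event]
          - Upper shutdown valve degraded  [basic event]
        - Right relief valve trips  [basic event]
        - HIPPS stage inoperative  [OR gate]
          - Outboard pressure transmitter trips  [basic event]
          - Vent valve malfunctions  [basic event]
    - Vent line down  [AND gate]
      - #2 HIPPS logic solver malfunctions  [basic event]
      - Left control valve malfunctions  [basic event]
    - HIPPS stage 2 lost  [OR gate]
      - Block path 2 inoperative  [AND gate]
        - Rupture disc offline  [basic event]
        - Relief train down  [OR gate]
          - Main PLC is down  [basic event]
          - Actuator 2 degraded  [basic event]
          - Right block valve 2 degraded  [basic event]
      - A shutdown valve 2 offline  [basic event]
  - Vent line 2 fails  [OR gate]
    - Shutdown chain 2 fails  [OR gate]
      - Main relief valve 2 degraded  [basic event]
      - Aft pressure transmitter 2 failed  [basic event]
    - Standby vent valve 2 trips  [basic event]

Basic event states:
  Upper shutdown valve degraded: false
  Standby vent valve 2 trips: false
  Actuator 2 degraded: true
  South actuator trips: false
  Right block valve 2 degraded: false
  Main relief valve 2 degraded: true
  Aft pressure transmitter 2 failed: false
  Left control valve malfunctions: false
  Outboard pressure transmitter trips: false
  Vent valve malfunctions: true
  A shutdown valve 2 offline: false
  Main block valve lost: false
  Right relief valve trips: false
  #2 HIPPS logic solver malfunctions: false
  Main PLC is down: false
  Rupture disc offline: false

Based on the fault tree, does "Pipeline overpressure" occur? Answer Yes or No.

Yes

Block path inoperative [OR]: Main block valve lost=not, Upper shutdown valve degraded=not → no input occurs → does not occur.
HIPPS stage inoperative [OR]: Outboard pressure transmitter trips=not, Vent valve malfunctions=occurs → at least one input occurs → occurs.
Control loop unavailable [AND]: Block path inoperative=not, Right relief valve trips=not, HIPPS stage inoperative=occurs → not all inputs occur → does not occur.
Shutdown chain lost [AND]: South actuator trips=not, Control loop unavailable=not → not all inputs occur → does not occur.
Vent line down [AND]: #2 HIPPS logic solver malfunctions=not, Left control valve malfunctions=not → not all inputs occur → does not occur.
Relief train down [OR]: Main PLC is down=not, Actuator 2 degraded=occurs, Right block valve 2 degraded=not → at least one input occurs → occurs.
Block path 2 inoperative [AND]: Rupture disc offline=not, Relief train down=occurs → not all inputs occur → does not occur.
HIPPS stage 2 lost [OR]: Block path 2 inoperative=not, A shutdown valve 2 offline=not → no input occurs → does not occur.
Control loop 2 unavailable [OR]: Shutdown chain lost=not, Vent line down=not, HIPPS stage 2 lost=not → no input occurs → does not occur.
Shutdown chain 2 fails [OR]: Main relief valve 2 degraded=occurs, Aft pressure transmitter 2 failed=not → at least one input occurs → occurs.
Vent line 2 fails [OR]: Shutdown chain 2 fails=occurs, Standby vent valve 2 trips=not → at least one input occurs → occurs.
Pipeline overpressure [OR]: Control loop 2 unavailable=not, Vent line 2 fails=occurs → at least one input occurs → occurs.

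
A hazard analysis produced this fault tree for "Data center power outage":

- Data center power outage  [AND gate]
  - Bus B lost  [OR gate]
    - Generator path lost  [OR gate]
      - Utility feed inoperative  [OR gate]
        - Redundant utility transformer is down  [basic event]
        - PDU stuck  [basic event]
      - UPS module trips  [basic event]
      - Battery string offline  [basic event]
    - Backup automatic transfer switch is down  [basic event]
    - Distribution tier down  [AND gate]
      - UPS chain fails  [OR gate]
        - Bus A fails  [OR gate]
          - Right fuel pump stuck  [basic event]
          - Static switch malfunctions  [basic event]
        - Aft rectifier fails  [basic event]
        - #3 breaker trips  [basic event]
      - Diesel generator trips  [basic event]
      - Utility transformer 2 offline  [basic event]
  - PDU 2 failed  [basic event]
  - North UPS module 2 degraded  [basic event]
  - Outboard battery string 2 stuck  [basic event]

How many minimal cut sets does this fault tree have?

Utility feed inoperative [OR]: union of children's cut sets → 2 cut set(s).
Generator path lost [OR]: union of children's cut sets → 4 cut set(s).
Bus A fails [OR]: union of children's cut sets → 2 cut set(s).
UPS chain fails [OR]: union of children's cut sets → 4 cut set(s).
Distribution tier down [AND]: one cut set from each child combined → 4 × 1 × 1 = 4 cut set(s).
Bus B lost [OR]: union of children's cut sets → 9 cut set(s).
Data center power outage [AND]: one cut set from each child combined → 9 × 1 × 1 × 1 = 9 cut set(s).
Minimal cut sets: {North UPS module 2 degraded, Outboard battery string 2 stuck, PDU 2 failed, Redundant utility transformer is down}; {North UPS module 2 degraded, Outboard battery string 2 stuck, PDU 2 failed, PDU stuck}; {North UPS module 2 degraded, Outboard battery string 2 stuck, PDU 2 failed, UPS module trips}; {Battery string offline, North UPS module 2 degraded, Outboard battery string 2 stuck, PDU 2 failed}; {Backup automatic transfer switch is down, North UPS module 2 degraded, Outboard battery string 2 stuck, PDU 2 failed}; {Diesel generator trips, North UPS module 2 degraded, Outboard battery string 2 stuck, PDU 2 failed, Right fuel pump stuck, Utility transformer 2 offline}; {Diesel generator trips, North UPS module 2 degraded, Outboard battery string 2 stuck, PDU 2 failed, Static switch malfunctions, Utility transformer 2 offline}; {Aft rectifier fails, Diesel generator trips, North UPS module 2 degraded, Outboard battery string 2 stuck, PDU 2 failed, Utility transformer 2 offline}; {#3 breaker trips, Diesel generator trips, North UPS module 2 degraded, Outboard battery string 2 stuck, PDU 2 failed, Utility transformer 2 offline}.

9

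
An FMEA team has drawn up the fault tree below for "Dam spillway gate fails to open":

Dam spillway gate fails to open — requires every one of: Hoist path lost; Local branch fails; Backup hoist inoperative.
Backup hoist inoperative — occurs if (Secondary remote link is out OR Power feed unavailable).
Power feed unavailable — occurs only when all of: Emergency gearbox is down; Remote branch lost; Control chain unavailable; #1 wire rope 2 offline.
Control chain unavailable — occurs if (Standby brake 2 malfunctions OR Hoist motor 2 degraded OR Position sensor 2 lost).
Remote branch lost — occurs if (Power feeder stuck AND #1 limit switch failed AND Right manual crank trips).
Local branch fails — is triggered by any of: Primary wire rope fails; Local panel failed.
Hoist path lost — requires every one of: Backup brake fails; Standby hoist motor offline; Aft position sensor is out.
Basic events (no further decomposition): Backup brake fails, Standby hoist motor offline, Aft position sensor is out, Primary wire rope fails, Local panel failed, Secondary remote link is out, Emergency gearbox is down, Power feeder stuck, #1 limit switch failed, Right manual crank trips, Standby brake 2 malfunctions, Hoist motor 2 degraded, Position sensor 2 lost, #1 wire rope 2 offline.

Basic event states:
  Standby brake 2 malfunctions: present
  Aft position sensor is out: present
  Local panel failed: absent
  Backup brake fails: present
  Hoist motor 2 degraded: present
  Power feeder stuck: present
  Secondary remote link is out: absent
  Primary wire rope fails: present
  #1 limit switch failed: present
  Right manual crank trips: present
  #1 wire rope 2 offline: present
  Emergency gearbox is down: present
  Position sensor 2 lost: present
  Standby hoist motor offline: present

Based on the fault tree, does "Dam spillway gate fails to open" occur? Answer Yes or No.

Hoist path lost [AND]: Backup brake fails=occurs, Standby hoist motor offline=occurs, Aft position sensor is out=occurs → all inputs occur → occurs.
Local branch fails [OR]: Primary wire rope fails=occurs, Local panel failed=not → at least one input occurs → occurs.
Remote branch lost [AND]: Power feeder stuck=occurs, #1 limit switch failed=occurs, Right manual crank trips=occurs → all inputs occur → occurs.
Control chain unavailable [OR]: Standby brake 2 malfunctions=occurs, Hoist motor 2 degraded=occurs, Position sensor 2 lost=occurs → at least one input occurs → occurs.
Power feed unavailable [AND]: Emergency gearbox is down=occurs, Remote branch lost=occurs, Control chain unavailable=occurs, #1 wire rope 2 offline=occurs → all inputs occur → occurs.
Backup hoist inoperative [OR]: Secondary remote link is out=not, Power feed unavailable=occurs → at least one input occurs → occurs.
Dam spillway gate fails to open [AND]: Hoist path lost=occurs, Local branch fails=occurs, Backup hoist inoperative=occurs → all inputs occur → occurs.

Yes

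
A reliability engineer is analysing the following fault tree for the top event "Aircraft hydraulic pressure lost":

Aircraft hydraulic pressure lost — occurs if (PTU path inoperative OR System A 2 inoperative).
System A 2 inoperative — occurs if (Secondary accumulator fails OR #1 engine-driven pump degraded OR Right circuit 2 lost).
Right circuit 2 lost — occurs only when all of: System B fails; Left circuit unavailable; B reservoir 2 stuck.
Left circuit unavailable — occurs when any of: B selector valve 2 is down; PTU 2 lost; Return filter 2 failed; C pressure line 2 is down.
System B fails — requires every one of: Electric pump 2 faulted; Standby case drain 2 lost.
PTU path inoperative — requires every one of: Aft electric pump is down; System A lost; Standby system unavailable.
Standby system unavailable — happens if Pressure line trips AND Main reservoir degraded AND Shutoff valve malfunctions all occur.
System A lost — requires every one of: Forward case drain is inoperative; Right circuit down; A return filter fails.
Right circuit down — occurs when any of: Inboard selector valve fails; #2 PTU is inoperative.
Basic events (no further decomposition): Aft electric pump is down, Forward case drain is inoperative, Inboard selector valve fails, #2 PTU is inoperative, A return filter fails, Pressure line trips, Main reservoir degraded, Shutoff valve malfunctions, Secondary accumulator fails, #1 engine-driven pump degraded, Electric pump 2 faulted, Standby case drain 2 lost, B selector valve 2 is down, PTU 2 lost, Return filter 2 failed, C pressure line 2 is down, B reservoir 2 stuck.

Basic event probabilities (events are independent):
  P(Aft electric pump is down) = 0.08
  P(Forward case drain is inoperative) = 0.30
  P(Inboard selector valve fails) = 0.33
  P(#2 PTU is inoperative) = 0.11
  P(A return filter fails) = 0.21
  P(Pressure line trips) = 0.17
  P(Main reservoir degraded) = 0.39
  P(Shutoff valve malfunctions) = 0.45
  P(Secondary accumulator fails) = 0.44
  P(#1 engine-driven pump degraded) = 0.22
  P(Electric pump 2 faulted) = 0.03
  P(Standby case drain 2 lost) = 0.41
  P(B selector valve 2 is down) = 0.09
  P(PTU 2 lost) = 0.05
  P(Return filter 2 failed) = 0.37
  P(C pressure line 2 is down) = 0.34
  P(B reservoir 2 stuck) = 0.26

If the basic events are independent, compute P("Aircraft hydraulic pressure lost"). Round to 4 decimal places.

P(Right circuit down) [OR] = 1 − (1−0.33) × (1−0.11) = 0.403700
P(System A lost) [AND] = 0.30 × 0.403700 × 0.21 = 0.025433
P(Standby system unavailable) [AND] = 0.17 × 0.39 × 0.45 = 0.029835
P(PTU path inoperative) [AND] = 0.08 × 0.025433 × 0.029835 = 0.000061
P(System B fails) [AND] = 0.03 × 0.41 = 0.012300
P(Left circuit unavailable) [OR] = 1 − (1−0.09) × (1−0.05) × (1−0.37) × (1−0.34) = 0.640541
P(Right circuit 2 lost) [AND] = 0.012300 × 0.640541 × 0.26 = 0.002048
P(System A 2 inoperative) [OR] = 1 − (1−0.44) × (1−0.22) × (1−0.002048) = 0.564095
P(Aircraft hydraulic pressure lost) [OR] = 1 − (1−0.000061) × (1−0.564095) = 0.564122
Rounded to 4 decimal places: P(Aircraft hydraulic pressure lost) ≈ 0.5641.

0.5641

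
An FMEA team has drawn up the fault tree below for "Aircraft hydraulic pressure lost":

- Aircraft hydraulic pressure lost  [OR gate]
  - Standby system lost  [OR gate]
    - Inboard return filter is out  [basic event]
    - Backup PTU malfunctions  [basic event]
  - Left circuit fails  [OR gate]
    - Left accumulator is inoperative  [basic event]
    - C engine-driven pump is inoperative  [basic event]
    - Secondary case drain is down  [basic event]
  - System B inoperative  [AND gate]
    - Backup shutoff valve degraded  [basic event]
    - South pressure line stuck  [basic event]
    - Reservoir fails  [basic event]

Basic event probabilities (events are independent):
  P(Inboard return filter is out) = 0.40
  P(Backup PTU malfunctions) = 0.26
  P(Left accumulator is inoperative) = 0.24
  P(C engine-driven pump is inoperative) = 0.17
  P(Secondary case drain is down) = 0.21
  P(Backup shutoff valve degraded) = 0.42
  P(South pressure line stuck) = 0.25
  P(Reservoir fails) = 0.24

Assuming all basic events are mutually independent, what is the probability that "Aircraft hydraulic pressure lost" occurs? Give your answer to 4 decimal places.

P(Standby system lost) [OR] = 1 − (1−0.40) × (1−0.26) = 0.556000
P(Left circuit fails) [OR] = 1 − (1−0.24) × (1−0.17) × (1−0.21) = 0.501668
P(System B inoperative) [AND] = 0.42 × 0.25 × 0.24 = 0.025200
P(Aircraft hydraulic pressure lost) [OR] = 1 − (1−0.556000) × (1−0.501668) × (1−0.025200) = 0.784316
Rounded to 4 decimal places: P(Aircraft hydraulic pressure lost) ≈ 0.7843.

0.7843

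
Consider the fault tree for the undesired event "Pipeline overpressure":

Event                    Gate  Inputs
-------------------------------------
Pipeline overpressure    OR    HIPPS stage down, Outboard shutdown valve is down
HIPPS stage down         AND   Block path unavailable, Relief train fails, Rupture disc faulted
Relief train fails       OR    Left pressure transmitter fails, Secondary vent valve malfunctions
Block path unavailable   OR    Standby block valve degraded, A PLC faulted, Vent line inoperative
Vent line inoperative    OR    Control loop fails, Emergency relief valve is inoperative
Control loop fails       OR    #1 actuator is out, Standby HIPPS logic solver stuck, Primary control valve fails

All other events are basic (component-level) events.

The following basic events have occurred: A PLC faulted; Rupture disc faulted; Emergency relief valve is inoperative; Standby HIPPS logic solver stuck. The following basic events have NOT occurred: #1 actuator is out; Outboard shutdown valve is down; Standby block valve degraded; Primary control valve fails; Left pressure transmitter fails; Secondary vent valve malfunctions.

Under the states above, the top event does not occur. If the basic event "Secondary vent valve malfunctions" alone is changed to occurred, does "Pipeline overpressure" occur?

Counterfactual: set "Secondary vent valve malfunctions" to occurred.
Control loop fails [OR]: #1 actuator is out=not, Standby HIPPS logic solver stuck=occurs, Primary control valve fails=not → at least one input occurs → occurs.
Vent line inoperative [OR]: Control loop fails=occurs, Emergency relief valve is inoperative=occurs → at least one input occurs → occurs.
Block path unavailable [OR]: Standby block valve degraded=not, A PLC faulted=occurs, Vent line inoperative=occurs → at least one input occurs → occurs.
Relief train fails [OR]: Left pressure transmitter fails=not, Secondary vent valve malfunctions=occurs → at least one input occurs → occurs.
HIPPS stage down [AND]: Block path unavailable=occurs, Relief train fails=occurs, Rupture disc faulted=occurs → all inputs occur → occurs.
Pipeline overpressure [OR]: HIPPS stage down=occurs, Outboard shutdown valve is down=not → at least one input occurs → occurs.

Yes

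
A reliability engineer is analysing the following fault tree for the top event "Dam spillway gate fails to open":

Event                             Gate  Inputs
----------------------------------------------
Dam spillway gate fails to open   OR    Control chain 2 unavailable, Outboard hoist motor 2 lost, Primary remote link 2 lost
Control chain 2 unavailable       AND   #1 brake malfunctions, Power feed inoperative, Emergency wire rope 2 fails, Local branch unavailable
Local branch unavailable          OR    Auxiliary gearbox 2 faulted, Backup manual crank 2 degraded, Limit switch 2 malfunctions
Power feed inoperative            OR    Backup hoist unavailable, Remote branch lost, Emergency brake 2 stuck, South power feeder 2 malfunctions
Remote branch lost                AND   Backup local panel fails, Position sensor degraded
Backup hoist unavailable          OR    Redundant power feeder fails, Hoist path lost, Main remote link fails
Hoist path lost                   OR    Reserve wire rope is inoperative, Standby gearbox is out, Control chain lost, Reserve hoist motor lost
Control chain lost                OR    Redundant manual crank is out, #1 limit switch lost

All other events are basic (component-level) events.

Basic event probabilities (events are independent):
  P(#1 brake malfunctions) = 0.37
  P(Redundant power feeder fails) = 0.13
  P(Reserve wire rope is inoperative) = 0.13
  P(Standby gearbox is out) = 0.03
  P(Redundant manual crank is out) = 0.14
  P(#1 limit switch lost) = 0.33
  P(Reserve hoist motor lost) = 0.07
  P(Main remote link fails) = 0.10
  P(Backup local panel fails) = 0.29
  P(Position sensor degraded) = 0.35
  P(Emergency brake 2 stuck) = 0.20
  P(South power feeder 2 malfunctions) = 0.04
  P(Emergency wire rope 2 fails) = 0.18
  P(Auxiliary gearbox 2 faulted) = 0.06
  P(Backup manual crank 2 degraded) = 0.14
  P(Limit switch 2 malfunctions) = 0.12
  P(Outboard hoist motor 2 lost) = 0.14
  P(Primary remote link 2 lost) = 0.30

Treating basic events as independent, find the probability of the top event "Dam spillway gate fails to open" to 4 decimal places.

P(Control chain lost) [OR] = 1 − (1−0.14) × (1−0.33) = 0.423800
P(Hoist path lost) [OR] = 1 − (1−0.13) × (1−0.03) × (1−0.423800) × (1−0.07) = 0.547783
P(Backup hoist unavailable) [OR] = 1 − (1−0.13) × (1−0.547783) × (1−0.10) = 0.645914
P(Remote branch lost) [AND] = 0.29 × 0.35 = 0.101500
P(Power feed inoperative) [OR] = 1 − (1−0.645914) × (1−0.101500) × (1−0.20) × (1−0.04) = 0.755664
P(Local branch unavailable) [OR] = 1 − (1−0.06) × (1−0.14) × (1−0.12) = 0.288608
P(Control chain 2 unavailable) [AND] = 0.37 × 0.755664 × 0.18 × 0.288608 = 0.014525
P(Dam spillway gate fails to open) [OR] = 1 − (1−0.014525) × (1−0.14) × (1−0.30) = 0.406744
Rounded to 4 decimal places: P(Dam spillway gate fails to open) ≈ 0.4067.

0.4067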